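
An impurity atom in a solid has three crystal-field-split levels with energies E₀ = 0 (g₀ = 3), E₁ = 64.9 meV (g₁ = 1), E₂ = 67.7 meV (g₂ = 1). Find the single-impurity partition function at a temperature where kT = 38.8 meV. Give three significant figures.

Eᵢ/kT = 0, 1.6727, 1.7448.
Z = Σ gᵢe^(−Eᵢ/kT) = 3·e^(−0) + 1·e^(−1.6727) + 1·e^(−1.7448) = 3.0000 + 0.18774 + 0.17468 = 3.3624.

Z = 3.36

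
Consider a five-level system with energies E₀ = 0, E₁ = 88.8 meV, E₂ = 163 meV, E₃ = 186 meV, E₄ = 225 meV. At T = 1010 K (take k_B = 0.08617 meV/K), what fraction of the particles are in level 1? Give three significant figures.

0.211

k_BT = 0.08617 × 1010 K = 87.032 meV.
Eᵢ/kT = 0, 1.0203, 1.8729, 2.1371, 2.5853.
Z = Σ e^(−Eᵢ/kT) = e^(−0) + e^(−1.0203) + e^(−1.8729) + e^(−2.1371) + e^(−2.5853) = 1.0000 + 0.36049 + 0.15368 + 0.11800 + 0.075373 = 1.7075.
P₁ = e^(−E₁/kT) / Z = 0.36049/1.7075 = 0.211.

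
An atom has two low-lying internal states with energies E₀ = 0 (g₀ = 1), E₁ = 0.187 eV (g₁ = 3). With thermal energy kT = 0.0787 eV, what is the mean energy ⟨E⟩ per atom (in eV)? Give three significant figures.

Eᵢ/kT = 0, 2.3761.
Z = Σ gᵢe^(−Eᵢ/kT) = 1·e^(−0) + 3·e^(−2.3761) = 1.0000 + 0.27874 = 1.2787.
⟨E⟩ = Σ Eᵢ gᵢe^(−Eᵢ/kT) / Z = (0·1.0000 + 0.187·0.27874) / 1.2787 = 0.0408 eV.

0.0408 eV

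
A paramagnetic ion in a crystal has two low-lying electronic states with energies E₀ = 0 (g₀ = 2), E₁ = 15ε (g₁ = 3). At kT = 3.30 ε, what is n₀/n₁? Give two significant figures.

63

n₀/n₁ = (g₀/g₁) exp[−(E₀−E₁)/kT] = (2/3) × exp(−(-15ε)/(3.30ε)) = (2/3) × exp(4.545) = 63.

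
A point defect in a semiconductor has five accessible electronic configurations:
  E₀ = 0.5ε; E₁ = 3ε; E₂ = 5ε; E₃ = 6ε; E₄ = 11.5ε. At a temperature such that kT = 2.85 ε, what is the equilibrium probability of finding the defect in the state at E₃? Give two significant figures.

Eᵢ/kT = 0.1754, 1.053, 1.754, 2.105, 4.035.
Z = Σ e^(−Eᵢ/kT) = e^(−0.1754) + e^(−1.053) + e^(−1.754) + e^(−2.105) + e^(−4.035) = 0.8391 + 0.3489 + 0.1731 + 0.1218 + 0.01769 = 1.501.
P₃ = e^(−E₃/kT) / Z = 0.1218/1.501 = 0.081.

0.081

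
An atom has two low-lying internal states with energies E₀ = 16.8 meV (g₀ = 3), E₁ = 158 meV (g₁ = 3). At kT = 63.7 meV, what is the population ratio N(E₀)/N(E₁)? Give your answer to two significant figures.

9.2

n₀/n₁ = (g₀/g₁) exp[−(E₀−E₁)/kT] = (3/3) × exp(−(-141.2 meV)/(63.7 meV)) = (3/3) × exp(2.217) = 9.2.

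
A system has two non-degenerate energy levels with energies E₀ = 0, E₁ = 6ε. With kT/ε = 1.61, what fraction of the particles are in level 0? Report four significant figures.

Eᵢ/kT = 0, 3.72671.
Z = Σ e^(−Eᵢ/kT) = e^(−0) + e^(−3.72671) = 1.00000 + 0.0240719 = 1.02407.
P₀ = e^(−E₀/kT) / Z = 1.00000/1.02407 = 0.9765.

0.9765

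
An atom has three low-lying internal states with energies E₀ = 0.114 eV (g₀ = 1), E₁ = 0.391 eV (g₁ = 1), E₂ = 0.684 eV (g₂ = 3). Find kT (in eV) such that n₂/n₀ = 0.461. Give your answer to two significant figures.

n₂/n₀ = (g₂/g₀) exp[−(E₂−E₀)/kT] = 0.461.
⇒ (E₂−E₀)/kT = ln((3/1)/0.461) = ln(6.508) = 1.873.
kT = 0.570 eV / 1.873 = 0.30 eV.

0.30 eV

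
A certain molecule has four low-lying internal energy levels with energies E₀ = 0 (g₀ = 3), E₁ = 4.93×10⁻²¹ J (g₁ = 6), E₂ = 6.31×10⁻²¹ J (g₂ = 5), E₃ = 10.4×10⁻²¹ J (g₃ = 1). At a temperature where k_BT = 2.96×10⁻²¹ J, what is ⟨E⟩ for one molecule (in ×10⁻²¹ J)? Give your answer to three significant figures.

Eᵢ/kT = 0, 1.6655, 2.1318, 3.5135.
Z = Σ gᵢe^(−Eᵢ/kT) = 3·e^(−0) + 6·e^(−1.6655) + 5·e^(−2.1318) + 1·e^(−3.5135) = 3.0000 + 1.1346 + 0.59312 + 0.029792 = 4.7575.
⟨E⟩ = Σ Eᵢ gᵢe^(−Eᵢ/kT) / Z = (0·3.0000 + 4.93·1.1346 + 6.31·0.59312 + 10.4·0.029792) / 4.7575 = 2.03 ×10⁻²¹ J.

2.03 ×10⁻²¹ J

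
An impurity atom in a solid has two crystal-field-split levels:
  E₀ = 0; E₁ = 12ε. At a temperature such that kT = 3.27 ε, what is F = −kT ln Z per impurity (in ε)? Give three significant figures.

-0.0823 ε

Eᵢ/kT = 0, 3.6697.
Z = Σ e^(−Eᵢ/kT) = e^(−0) + e^(−3.6697) = 1.0000 + 0.025484 = 1.0255.
F = −kT ln Z = −3.27 × ln(1.0255) = −3.27 × 0.025180 = -0.0823 ε.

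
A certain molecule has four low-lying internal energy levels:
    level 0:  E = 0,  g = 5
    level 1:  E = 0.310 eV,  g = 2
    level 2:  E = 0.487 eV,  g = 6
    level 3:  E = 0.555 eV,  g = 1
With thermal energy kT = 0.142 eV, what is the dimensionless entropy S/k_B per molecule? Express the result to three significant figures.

Eᵢ/kT = 0, 2.1831, 3.4296, 3.9085.
Z = Σ gᵢe^(−Eᵢ/kT) = 5·e^(−0) + 2·e^(−2.1831) + 6·e^(−3.4296) + 1·e^(−3.9085) = 5.0000 + 0.22538 + 0.19440 + 0.020071 = 5.4399.
⟨E⟩ = Σ EᵢPᵢ = 0.032295 eV.
S/k_B = ln Z + ⟨E⟩/kT = ln(5.4399) + 0.032295/0.142 = 1.6938 + 0.22743 = 1.92.

1.92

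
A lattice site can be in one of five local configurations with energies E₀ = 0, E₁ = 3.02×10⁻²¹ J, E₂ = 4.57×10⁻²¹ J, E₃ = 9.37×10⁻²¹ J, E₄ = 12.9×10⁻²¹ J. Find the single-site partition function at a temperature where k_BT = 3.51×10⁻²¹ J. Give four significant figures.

Z = 1.790

Eᵢ/kT = 0, 0.860399, 1.30199, 2.66952, 3.67521.
Z = Σ e^(−Eᵢ/kT) = e^(−0) + e^(−0.860399) + e^(−1.30199) + e^(−2.66952) + e^(−3.67521) = 1.00000 + 0.422993 + 0.271990 + 0.0692855 + 0.0253441 = 1.78961.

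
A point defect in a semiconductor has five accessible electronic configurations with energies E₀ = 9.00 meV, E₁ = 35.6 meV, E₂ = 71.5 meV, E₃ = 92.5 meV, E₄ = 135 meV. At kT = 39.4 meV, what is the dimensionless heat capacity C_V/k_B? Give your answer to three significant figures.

Eᵢ/kT = 0.22843, 0.90355, 1.8147, 2.3477, 3.4264.
Z = Σ e^(−Eᵢ/kT) = e^(−0.22843) + e^(−0.90355) + e^(−1.8147) + e^(−2.3477) + e^(−3.4264) = 0.79578 + 0.40513 + 0.16289 + 0.095589 + 0.032504 = 1.4919.
⟨E⟩ = 31.142 meV, ⟨E²⟩ = 1890.8 meV².
C_V/k_B = (⟨E²⟩ − ⟨E⟩²)/(kT)² = (1890.8 − 969.82)/1552.4 = 0.593.

0.593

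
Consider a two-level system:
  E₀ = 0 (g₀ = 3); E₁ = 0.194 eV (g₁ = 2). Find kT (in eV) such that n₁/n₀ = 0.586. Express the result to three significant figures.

n₁/n₀ = (g₁/g₀) exp[−(E₁−E₀)/kT] = 0.586.
⇒ (E₁−E₀)/kT = ln((2/3)/0.586) = ln(1.1377) = 0.12901.
kT = 0.194 eV / 0.12901 = 1.50 eV.

1.50 eV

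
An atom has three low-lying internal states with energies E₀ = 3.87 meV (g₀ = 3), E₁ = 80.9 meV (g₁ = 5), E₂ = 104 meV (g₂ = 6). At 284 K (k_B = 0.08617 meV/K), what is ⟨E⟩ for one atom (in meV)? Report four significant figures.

11.89 meV

k_BT = 0.08617 × 284 K = 24.4723 meV.
Eᵢ/kT = 0.158138, 3.30578, 4.24970.
Z = Σ gᵢe^(−Eᵢ/kT) = 3·e^(−0.158138) + 5·e^(−3.30578) + 6·e^(−4.24970) = 2.56120 + 0.183353 + 0.0856111 = 2.83016.
⟨E⟩ = Σ Eᵢ gᵢe^(−Eᵢ/kT) / Z = (3.87·2.56120 + 80.9·0.183353 + 104·0.0856111) / 2.83016 = 11.89 meV.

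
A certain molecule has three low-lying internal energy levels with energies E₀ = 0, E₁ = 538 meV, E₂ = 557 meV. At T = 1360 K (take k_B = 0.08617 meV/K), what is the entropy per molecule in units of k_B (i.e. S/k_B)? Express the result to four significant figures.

k_BT = 0.08617 × 1360 K = 117.191 meV.
Eᵢ/kT = 0, 4.59080, 4.75292.
Z = Σ e^(−Eᵢ/kT) = e^(−0) + e^(−4.59080) + e^(−4.75292) = 1.00000 + 0.0101447 + 0.00862647 = 1.01877.
⟨E⟩ = Σ EᵢPᵢ = 10.0737 meV.
S/k_B = ln Z + ⟨E⟩/kT = ln(1.01877) + 10.0737/117.191 = 0.0185960 + 0.0859597 = 0.1046.

0.1046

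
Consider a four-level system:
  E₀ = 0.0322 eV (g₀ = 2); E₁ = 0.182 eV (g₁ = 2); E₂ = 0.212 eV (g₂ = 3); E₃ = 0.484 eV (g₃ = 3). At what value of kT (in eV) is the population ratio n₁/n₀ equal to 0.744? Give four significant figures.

n₁/n₀ = (g₁/g₀) exp[−(E₁−E₀)/kT] = 0.744.
⇒ (E₁−E₀)/kT = ln((2/2)/0.744) = ln(1.34409) = 0.295717.
kT = 0.1498 eV / 0.295717 = 0.5066 eV.

0.5066 eV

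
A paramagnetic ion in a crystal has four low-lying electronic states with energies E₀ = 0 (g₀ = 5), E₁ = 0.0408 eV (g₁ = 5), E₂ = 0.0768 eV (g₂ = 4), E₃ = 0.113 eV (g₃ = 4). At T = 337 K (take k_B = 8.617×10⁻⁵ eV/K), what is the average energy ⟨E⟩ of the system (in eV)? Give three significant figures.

k_BT = 8.617×10⁻⁵ × 337 K = 0.029039 eV.
Eᵢ/kT = 0, 1.4050, 2.6447, 3.8913.
Z = Σ gᵢe^(−Eᵢ/kT) = 5·e^(−0) + 5·e^(−1.4050) + 4·e^(−2.6447) + 4·e^(−3.8913) = 5.0000 + 1.2268 + 0.28411 + 0.081675 = 6.5926.
⟨E⟩ = Σ Eᵢ gᵢe^(−Eᵢ/kT) / Z = (0·5.0000 + 0.0408·1.2268 + 0.0768·0.28411 + 0.113·0.081675) / 6.5926 = 0.0123 eV.

0.0123 eV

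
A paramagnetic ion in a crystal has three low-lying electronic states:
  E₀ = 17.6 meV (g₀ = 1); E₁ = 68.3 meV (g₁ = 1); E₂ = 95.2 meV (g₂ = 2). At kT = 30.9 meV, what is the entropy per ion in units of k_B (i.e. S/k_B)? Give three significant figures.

0.840

Eᵢ/kT = 0.56958, 2.2104, 3.0809.
Z = Σ gᵢe^(−Eᵢ/kT) = 1·e^(−0.56958) + 1·e^(−2.2104) + 2·e^(−3.0809) = 0.56576 + 0.10966 + 0.091836 = 0.76726.
⟨E⟩ = Σ EᵢPᵢ = 34.134 meV.
S/k_B = ln Z + ⟨E⟩/kT = ln(0.76726) + 34.134/30.9 = -0.26493 + 1.1047 = 0.840.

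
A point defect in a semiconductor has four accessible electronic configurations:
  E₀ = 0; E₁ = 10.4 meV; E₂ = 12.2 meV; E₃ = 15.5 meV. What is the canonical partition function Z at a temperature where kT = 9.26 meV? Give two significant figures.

Z = 1.8

Eᵢ/kT = 0, 1.123, 1.317, 1.674.
Z = Σ e^(−Eᵢ/kT) = e^(−0) + e^(−1.123) + e^(−1.317) + e^(−1.674) = 1.000 + 0.3253 + 0.2679 + 0.1875 = 1.781.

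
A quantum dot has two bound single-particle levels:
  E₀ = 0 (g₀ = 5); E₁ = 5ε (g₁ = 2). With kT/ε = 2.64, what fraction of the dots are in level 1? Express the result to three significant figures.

0.0568

Eᵢ/kT = 0, 1.8939.
Z = Σ gᵢe^(−Eᵢ/kT) = 5·e^(−0) + 2·e^(−1.8939) = 5.0000 + 0.30097 = 5.3010.
P₁ = g₁ e^(−E₁/kT) / Z = 0.30097/5.3010 = 0.0568.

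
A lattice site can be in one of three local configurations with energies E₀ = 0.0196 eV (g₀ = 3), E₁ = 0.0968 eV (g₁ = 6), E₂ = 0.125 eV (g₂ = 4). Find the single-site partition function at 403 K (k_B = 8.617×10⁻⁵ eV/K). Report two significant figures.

k_BT = 8.617×10⁻⁵ × 403 K = 0.03473 eV.
Eᵢ/kT = 0.5644, 2.787, 3.599.
Z = Σ gᵢe^(−Eᵢ/kT) = 3·e^(−0.5644) + 6·e^(−2.787) + 4·e^(−3.599) = 1.706 + 0.3696 + 0.1094 = 2.185.

Z = 2.2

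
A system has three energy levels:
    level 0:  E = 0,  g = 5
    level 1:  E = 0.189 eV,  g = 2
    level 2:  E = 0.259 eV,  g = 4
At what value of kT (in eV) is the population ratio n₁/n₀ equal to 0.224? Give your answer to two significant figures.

0.33 eV

n₁/n₀ = (g₁/g₀) exp[−(E₁−E₀)/kT] = 0.224.
⇒ (E₁−E₀)/kT = ln((2/5)/0.224) = ln(1.786) = 0.5800.
kT = 0.189 eV / 0.5800 = 0.33 eV.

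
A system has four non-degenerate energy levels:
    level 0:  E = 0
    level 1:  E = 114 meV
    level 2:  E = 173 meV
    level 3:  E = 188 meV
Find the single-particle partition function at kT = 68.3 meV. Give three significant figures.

Z = 1.33

Eᵢ/kT = 0, 1.6691, 2.5329, 2.7526.
Z = Σ e^(−Eᵢ/kT) = e^(−0) + e^(−1.6691) + e^(−2.5329) + e^(−2.7526) = 1.0000 + 0.18842 + 0.079428 + 0.063762 = 1.3316.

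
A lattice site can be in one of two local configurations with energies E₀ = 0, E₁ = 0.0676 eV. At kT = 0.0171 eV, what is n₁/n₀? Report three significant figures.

n₁/n₀ = exp[−(E₁−E₀)/kT] = exp(−(0.0676 eV)/(0.0171 eV)) = exp(-3.9532) = 0.0192.

0.0192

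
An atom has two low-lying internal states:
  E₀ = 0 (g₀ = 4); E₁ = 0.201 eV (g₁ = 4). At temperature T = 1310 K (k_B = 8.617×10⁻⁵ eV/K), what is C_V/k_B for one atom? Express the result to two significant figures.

k_BT = 8.617×10⁻⁵ × 1310 K = 0.1129 eV.
Eᵢ/kT = 0, 1.780.
Z = Σ gᵢe^(−Eᵢ/kT) = 4·e^(−0) + 4·e^(−1.780) = 4.000 + 0.6746 = 4.675.
⟨E⟩ = 0.02900 eV, ⟨E²⟩ = 0.005830 eV².
C_V/k_B = (⟨E²⟩ − ⟨E⟩²)/(kT)² = (0.005830 − 0.0008410)/0.01275 = 0.39.

0.39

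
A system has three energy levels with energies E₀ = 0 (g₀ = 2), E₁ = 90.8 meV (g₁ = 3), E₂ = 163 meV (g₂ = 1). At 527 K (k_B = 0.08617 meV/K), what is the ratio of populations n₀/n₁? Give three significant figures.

4.92

k_BT = 0.08617 × 527 K = 45.412 meV.
n₀/n₁ = (g₀/g₁) exp[−(E₀−E₁)/kT] = (2/3) × exp(−(-90.8 meV)/(45.412 meV)) = (2/3) × exp(1.9995) = 4.92.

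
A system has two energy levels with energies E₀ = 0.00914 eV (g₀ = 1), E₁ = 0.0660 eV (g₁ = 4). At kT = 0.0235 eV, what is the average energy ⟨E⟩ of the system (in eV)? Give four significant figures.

Eᵢ/kT = 0.388936, 2.80851.
Z = Σ gᵢe^(−Eᵢ/kT) = 1·e^(−0.388936) + 4·e^(−2.80851) = 0.677778 + 0.241179 = 0.918957.
⟨E⟩ = Σ Eᵢ gᵢe^(−Eᵢ/kT) / Z = (0.00914·0.677778 + 0.0660·0.241179) / 0.918957 = 0.02406 eV.

0.02406 eV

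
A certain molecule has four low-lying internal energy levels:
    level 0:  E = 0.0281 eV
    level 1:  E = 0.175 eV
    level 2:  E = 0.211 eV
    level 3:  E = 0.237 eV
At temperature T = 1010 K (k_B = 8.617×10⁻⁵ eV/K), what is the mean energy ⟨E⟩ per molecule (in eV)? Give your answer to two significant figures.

0.077 eV

k_BT = 8.617×10⁻⁵ × 1010 K = 0.08703 eV.
Eᵢ/kT = 0.3229, 2.011, 2.424, 2.723.
Z = Σ e^(−Eᵢ/kT) = e^(−0.3229) + e^(−2.011) + e^(−2.424) + e^(−2.723) = 0.7240 + 0.1339 + 0.08857 + 0.06568 = 1.012.
⟨E⟩ = Σ Eᵢ e^(−Eᵢ/kT) / Z = (0.0281·0.7240 + 0.175·0.1339 + 0.211·0.08857 + 0.237·0.06568) / 1.012 = 0.077 eV.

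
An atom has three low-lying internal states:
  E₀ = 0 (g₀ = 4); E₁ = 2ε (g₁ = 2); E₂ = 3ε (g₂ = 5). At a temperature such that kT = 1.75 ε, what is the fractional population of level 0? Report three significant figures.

0.722

Eᵢ/kT = 0, 1.1429, 1.7143.
Z = Σ gᵢe^(−Eᵢ/kT) = 4·e^(−0) + 2·e^(−1.1429) + 5·e^(−1.7143) = 4.0000 + 0.63779 + 0.90045 = 5.5382.
P₀ = g₀ e^(−E₀/kT) / Z = 4.0000/5.5382 = 0.722.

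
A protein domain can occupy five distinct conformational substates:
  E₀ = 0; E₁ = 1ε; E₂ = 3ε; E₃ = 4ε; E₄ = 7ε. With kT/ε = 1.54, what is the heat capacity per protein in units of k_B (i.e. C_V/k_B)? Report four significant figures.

Eᵢ/kT = 0, 0.649351, 1.94805, 2.59740, 4.54545.
Z = Σ e^(−Eᵢ/kT) = e^(−0) + e^(−0.649351) + e^(−1.94805) + e^(−2.59740) + e^(−4.54545) = 1.00000 + 0.522385 + 0.142552 + 0.0744669 + 0.0106154 = 1.75002.
⟨E⟩ = 0.755544 ε, ⟨E²⟩ = 2.00968 ε².
C_V/k_B = (⟨E²⟩ − ⟨E⟩²)/(kT)² = (2.00968 − 0.570847)/2.37160 = 0.6067.

0.6067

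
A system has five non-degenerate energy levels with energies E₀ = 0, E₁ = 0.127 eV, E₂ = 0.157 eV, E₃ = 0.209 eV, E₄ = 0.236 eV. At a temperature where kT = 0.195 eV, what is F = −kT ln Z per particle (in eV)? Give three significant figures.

Eᵢ/kT = 0, 0.65128, 0.80513, 1.0718, 1.2103.
Z = Σ e^(−Eᵢ/kT) = e^(−0) + e^(−0.65128) + e^(−0.80513) + e^(−1.0718) + e^(−1.2103) = 1.0000 + 0.52138 + 0.44703 + 0.34239 + 0.29811 = 2.6089.
F = −kT ln Z = −0.195 × ln(2.6089) = −0.195 × 0.95893 = -0.187 eV.

-0.187 eV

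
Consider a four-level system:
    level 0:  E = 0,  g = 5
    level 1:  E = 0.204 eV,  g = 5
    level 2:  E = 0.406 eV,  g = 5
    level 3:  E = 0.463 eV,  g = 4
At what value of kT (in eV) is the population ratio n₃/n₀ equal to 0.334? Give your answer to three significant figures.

0.530 eV

n₃/n₀ = (g₃/g₀) exp[−(E₃−E₀)/kT] = 0.334.
⇒ (E₃−E₀)/kT = ln((4/5)/0.334) = ln(2.3952) = 0.87347.
kT = 0.463 eV / 0.87347 = 0.530 eV.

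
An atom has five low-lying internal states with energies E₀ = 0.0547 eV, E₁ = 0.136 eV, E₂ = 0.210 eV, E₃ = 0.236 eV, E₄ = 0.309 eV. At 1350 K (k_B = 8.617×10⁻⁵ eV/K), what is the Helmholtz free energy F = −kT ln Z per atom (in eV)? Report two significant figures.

-0.031 eV

k_BT = 8.617×10⁻⁵ × 1350 K = 0.1163 eV.
Eᵢ/kT = 0.4703, 1.169, 1.806, 2.029, 2.657.
Z = Σ e^(−Eᵢ/kT) = e^(−0.4703) + e^(−1.169) + e^(−1.806) + e^(−2.029) + e^(−2.657) = 0.6248 + 0.3107 + 0.1643 + 0.1315 + 0.07016 = 1.301.
F = −kT ln Z = −0.1163 × ln(1.301) = −0.1163 × 0.2631 = -0.031 eV.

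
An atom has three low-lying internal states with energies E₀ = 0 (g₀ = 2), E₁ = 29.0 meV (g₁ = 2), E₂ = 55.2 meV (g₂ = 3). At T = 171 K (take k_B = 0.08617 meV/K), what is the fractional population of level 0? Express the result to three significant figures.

k_BT = 0.08617 × 171 K = 14.735 meV.
Eᵢ/kT = 0, 1.9681, 3.7462.
Z = Σ gᵢe^(−Eᵢ/kT) = 2·e^(−0) + 2·e^(−1.9681) + 3·e^(−3.7462) = 2.0000 + 0.27944 + 0.070822 = 2.3503.
P₀ = g₀ e^(−E₀/kT) / Z = 2.0000/2.3503 = 0.851.

0.851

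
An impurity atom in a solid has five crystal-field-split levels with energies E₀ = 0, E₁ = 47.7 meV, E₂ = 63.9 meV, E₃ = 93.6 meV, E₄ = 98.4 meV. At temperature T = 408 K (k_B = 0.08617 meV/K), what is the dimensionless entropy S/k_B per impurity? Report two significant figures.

1.1

k_BT = 0.08617 × 408 K = 35.16 meV.
Eᵢ/kT = 0, 1.357, 1.817, 2.662, 2.799.
Z = Σ e^(−Eᵢ/kT) = e^(−0) + e^(−1.357) + e^(−1.817) + e^(−2.662) + e^(−2.799) = 1.000 + 0.2574 + 0.1625 + 0.06981 + 0.06087 = 1.551.
⟨E⟩ = Σ EᵢPᵢ = 22.69 meV.
S/k_B = ln Z + ⟨E⟩/kT = ln(1.551) + 22.69/35.16 = 0.4389 + 0.6453 = 1.1.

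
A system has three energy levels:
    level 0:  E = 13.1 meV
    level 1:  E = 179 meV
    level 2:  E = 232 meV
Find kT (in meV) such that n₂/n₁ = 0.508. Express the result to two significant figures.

n₂/n₁ = exp[−(E₂−E₁)/kT] = 0.508.
⇒ (E₂−E₁)/kT = ln(1/0.508) = ln(1.969) = 0.6775.
kT = 53 meV / 0.6775 = 78 meV.

78 meV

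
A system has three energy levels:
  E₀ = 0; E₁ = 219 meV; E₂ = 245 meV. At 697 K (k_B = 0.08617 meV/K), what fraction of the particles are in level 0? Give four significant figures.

0.9588

k_BT = 0.08617 × 697 K = 60.0605 meV.
Eᵢ/kT = 0, 3.64632, 4.07922.
Z = Σ e^(−Eᵢ/kT) = e^(−0) + e^(−3.64632) + e^(−4.07922) = 1.00000 + 0.0260870 + 0.0169207 = 1.04301.
P₀ = e^(−E₀/kT) / Z = 1.00000/1.04301 = 0.9588.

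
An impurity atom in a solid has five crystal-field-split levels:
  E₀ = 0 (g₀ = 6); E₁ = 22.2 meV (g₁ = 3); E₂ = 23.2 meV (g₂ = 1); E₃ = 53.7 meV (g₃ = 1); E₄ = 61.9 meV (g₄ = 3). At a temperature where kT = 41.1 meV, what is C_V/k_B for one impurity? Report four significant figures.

0.2075

Eᵢ/kT = 0, 0.540146, 0.564477, 1.30657, 1.50608.
Z = Σ gᵢe^(−Eᵢ/kT) = 6·e^(−0) + 3·e^(−0.540146) + 1·e^(−0.564477) + 1·e^(−1.30657) + 3·e^(−1.50608) = 6.00000 + 1.74799 + 0.568657 + 0.270747 + 0.665333 = 9.25273.
⟨E⟩ = 11.6421 meV, ⟨E²⟩ = 486.084 meV².
C_V/k_B = (⟨E²⟩ − ⟨E⟩²)/(kT)² = (486.084 − 135.538)/1689.21 = 0.2075.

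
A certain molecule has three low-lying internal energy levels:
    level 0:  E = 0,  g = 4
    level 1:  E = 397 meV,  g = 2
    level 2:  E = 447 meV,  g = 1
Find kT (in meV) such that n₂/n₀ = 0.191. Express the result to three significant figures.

1660 meV

n₂/n₀ = (g₂/g₀) exp[−(E₂−E₀)/kT] = 0.191.
⇒ (E₂−E₀)/kT = ln((1/4)/0.191) = ln(1.3089) = 0.26919.
kT = 447 meV / 0.26919 = 1660 meV.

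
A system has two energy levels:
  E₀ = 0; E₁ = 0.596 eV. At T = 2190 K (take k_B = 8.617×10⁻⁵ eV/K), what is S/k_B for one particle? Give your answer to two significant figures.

0.17

k_BT = 8.617×10⁻⁵ × 2190 K = 0.1887 eV.
Eᵢ/kT = 0, 3.158.
Z = Σ e^(−Eᵢ/kT) = e^(−0) + e^(−3.158) = 1.000 + 0.04251 = 1.043.
⟨E⟩ = Σ EᵢPᵢ = 0.02429 eV.
S/k_B = ln Z + ⟨E⟩/kT = ln(1.043) + 0.02429/0.1887 = 0.04210 + 0.1287 = 0.17.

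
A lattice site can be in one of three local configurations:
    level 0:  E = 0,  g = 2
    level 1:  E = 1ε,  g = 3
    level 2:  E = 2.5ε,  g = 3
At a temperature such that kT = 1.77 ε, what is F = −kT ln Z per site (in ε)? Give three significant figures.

Eᵢ/kT = 0, 0.56497, 1.4124.
Z = Σ gᵢe^(−Eᵢ/kT) = 2·e^(−0) + 3·e^(−0.56497) + 3·e^(−1.4124) = 2.0000 + 1.7051 + 0.73067 = 4.4358.
F = −kT ln Z = −1.77 × ln(4.4358) = −1.77 × 1.4897 = -2.64 ε.

-2.64 ε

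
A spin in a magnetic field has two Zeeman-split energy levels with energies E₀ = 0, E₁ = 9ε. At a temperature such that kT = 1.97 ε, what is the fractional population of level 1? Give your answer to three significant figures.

Eᵢ/kT = 0, 4.5685.
Z = Σ e^(−Eᵢ/kT) = e^(−0) + e^(−4.5685) = 1.0000 + 0.010374 = 1.0104.
P₁ = e^(−E₁/kT) / Z = 0.010374/1.0104 = 0.0103.

0.0103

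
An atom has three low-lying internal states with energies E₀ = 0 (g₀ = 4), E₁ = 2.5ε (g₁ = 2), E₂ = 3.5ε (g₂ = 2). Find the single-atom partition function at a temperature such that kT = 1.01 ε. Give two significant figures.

Z = 4.2

Eᵢ/kT = 0, 2.475, 3.465.
Z = Σ gᵢe^(−Eᵢ/kT) = 4·e^(−0) + 2·e^(−2.475) + 2·e^(−3.465) = 4.000 + 0.1683 + 0.06255 = 4.231.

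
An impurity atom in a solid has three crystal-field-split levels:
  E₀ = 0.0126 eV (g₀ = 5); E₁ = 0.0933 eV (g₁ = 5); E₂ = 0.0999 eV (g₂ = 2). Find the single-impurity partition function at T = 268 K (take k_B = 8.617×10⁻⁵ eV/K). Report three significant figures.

Z = 3.01

k_BT = 8.617×10⁻⁵ × 268 K = 0.023094 eV.
Eᵢ/kT = 0.54560, 4.0400, 4.3258.
Z = Σ gᵢe^(−Eᵢ/kT) = 5·e^(−0.54560) + 5·e^(−4.0400) + 2·e^(−4.3258) = 2.8975 + 0.087987 + 0.026446 = 3.0119.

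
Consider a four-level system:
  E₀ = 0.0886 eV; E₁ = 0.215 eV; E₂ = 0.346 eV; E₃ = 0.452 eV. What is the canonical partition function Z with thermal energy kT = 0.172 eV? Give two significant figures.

Eᵢ/kT = 0.5151, 1.250, 2.012, 2.628.
Z = Σ e^(−Eᵢ/kT) = e^(−0.5151) + e^(−1.250) + e^(−2.012) + e^(−2.628) = 0.5974 + 0.2865 + 0.1337 + 0.07222 = 1.090.

Z = 1.1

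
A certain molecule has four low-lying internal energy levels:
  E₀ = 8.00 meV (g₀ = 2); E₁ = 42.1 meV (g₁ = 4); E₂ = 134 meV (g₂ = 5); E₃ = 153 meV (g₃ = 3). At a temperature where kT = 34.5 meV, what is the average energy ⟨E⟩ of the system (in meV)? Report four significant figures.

28.09 meV

Eᵢ/kT = 0.231884, 1.22029, 3.88406, 4.43478.
Z = Σ gᵢe^(−Eᵢ/kT) = 2·e^(−0.231884) + 4·e^(−1.22029) + 5·e^(−3.88406) + 3·e^(−4.43478) = 1.58608 + 1.18058 + 0.102836 + 0.0355730 = 2.90507.
⟨E⟩ = Σ Eᵢ gᵢe^(−Eᵢ/kT) / Z = (8.00·1.58608 + 42.1·1.18058 + 134·0.102836 + 153·0.0355730) / 2.90507 = 28.09 meV.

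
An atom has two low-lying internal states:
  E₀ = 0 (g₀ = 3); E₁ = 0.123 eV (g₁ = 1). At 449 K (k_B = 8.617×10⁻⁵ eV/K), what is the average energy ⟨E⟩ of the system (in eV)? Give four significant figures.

0.001683 eV

k_BT = 8.617×10⁻⁵ × 449 K = 0.0386903 eV.
Eᵢ/kT = 0, 3.17909.
Z = Σ gᵢe^(−Eᵢ/kT) = 3·e^(−0) + 1·e^(−3.17909) = 3.00000 + 0.0416235 = 3.04162.
⟨E⟩ = Σ Eᵢ gᵢe^(−Eᵢ/kT) / Z = (0·3.00000 + 0.123·0.0416235) / 3.04162 = 0.001683 eV.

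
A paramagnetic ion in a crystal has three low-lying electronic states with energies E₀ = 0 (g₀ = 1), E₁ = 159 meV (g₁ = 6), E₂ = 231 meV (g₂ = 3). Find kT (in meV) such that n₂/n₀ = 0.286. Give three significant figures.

n₂/n₀ = (g₂/g₀) exp[−(E₂−E₀)/kT] = 0.286.
⇒ (E₂−E₀)/kT = ln((3/1)/0.286) = ln(10.490) = 2.3504.
kT = 231 meV / 2.3504 = 98.3 meV.

98.3 meV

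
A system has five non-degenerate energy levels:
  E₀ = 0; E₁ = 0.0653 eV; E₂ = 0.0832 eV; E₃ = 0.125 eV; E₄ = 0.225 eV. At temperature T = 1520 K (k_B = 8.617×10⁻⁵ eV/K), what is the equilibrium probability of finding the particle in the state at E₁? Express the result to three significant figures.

0.225

k_BT = 8.617×10⁻⁵ × 1520 K = 0.13098 eV.
Eᵢ/kT = 0, 0.49855, 0.63521, 0.95434, 1.7178.
Z = Σ e^(−Eᵢ/kT) = e^(−0) + e^(−0.49855) + e^(−0.63521) + e^(−0.95434) + e^(−1.7178) = 1.0000 + 0.60741 + 0.52982 + 0.38507 + 0.17946 = 2.7018.
P₁ = e^(−E₁/kT) / Z = 0.60741/2.7018 = 0.225.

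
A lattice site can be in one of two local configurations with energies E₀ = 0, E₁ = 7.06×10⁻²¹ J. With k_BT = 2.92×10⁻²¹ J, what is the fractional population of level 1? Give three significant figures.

0.0818

Eᵢ/kT = 0, 2.4178.
Z = Σ e^(−Eᵢ/kT) = e^(−0) + e^(−2.4178) = 1.0000 + 0.089117 = 1.0891.
P₁ = e^(−E₁/kT) / Z = 0.089117/1.0891 = 0.0818.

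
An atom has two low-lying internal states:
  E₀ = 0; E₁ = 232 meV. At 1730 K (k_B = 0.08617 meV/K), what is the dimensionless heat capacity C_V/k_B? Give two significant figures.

0.35

k_BT = 0.08617 × 1730 K = 149.1 meV.
Eᵢ/kT = 0, 1.556.
Z = Σ e^(−Eᵢ/kT) = e^(−0) + e^(−1.556) = 1.000 + 0.2110 = 1.211.
⟨E⟩ = 40.42 meV, ⟨E²⟩ = 9378 meV².
C_V/k_B = (⟨E²⟩ − ⟨E⟩²)/(kT)² = (9378 − 1634)/22230 = 0.35.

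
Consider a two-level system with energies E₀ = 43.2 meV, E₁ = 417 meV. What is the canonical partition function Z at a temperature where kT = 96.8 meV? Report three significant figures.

Z = 0.653

Eᵢ/kT = 0.44628, 4.3079.
Z = Σ e^(−Eᵢ/kT) = e^(−0.44628) + e^(−4.3079) = 0.64000 + 0.013462 = 0.65346.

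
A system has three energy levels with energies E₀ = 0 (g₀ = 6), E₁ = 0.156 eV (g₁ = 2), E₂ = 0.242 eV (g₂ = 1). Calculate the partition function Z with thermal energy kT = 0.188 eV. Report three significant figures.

Eᵢ/kT = 0, 0.82979, 1.2872.
Z = Σ gᵢe^(−Eᵢ/kT) = 6·e^(−0) + 2·e^(−0.82979) + 1·e^(−1.2872) = 6.0000 + 0.87228 + 0.27604 = 7.1483.

Z = 7.15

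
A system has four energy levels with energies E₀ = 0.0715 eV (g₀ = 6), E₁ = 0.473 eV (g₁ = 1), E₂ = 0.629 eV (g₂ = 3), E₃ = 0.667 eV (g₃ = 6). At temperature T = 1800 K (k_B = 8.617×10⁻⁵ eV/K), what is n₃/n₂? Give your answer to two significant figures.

k_BT = 8.617×10⁻⁵ × 1800 K = 0.1551 eV.
n₃/n₂ = (g₃/g₂) exp[−(E₃−E₂)/kT] = (6/3) × exp(−(0.038 eV)/(0.1551 eV)) = (6/3) × exp(-0.2450) = 1.6.

1.6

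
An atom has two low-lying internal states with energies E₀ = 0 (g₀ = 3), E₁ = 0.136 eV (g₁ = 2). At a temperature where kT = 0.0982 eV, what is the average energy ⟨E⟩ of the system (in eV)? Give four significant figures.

0.01945 eV

Eᵢ/kT = 0, 1.38493.
Z = Σ gᵢe^(−Eᵢ/kT) = 3·e^(−0) + 2·e^(−1.38493) = 3.00000 + 0.500683 = 3.50068.
⟨E⟩ = Σ Eᵢ gᵢe^(−Eᵢ/kT) / Z = (0·3.00000 + 0.136·0.500683) / 3.50068 = 0.01945 eV.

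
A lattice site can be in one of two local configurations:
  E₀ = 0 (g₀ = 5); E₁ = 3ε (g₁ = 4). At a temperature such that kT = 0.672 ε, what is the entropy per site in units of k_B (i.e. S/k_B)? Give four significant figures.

1.659

Eᵢ/kT = 0, 4.46429.
Z = Σ gᵢe^(−Eᵢ/kT) = 5·e^(−0) + 4·e^(−4.46429) = 5.00000 + 0.0460515 = 5.04605.
⟨E⟩ = Σ EᵢPᵢ = 0.0273787 ε.
S/k_B = ln Z + ⟨E⟩/kT = ln(5.04605) + 0.0273787/0.672 = 1.61861 + 0.0407421 = 1.659.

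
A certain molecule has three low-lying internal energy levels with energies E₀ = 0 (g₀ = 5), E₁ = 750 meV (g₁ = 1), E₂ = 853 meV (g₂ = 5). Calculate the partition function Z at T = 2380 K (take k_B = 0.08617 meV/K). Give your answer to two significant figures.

k_BT = 0.08617 × 2380 K = 205.1 meV.
Eᵢ/kT = 0, 3.657, 4.159.
Z = Σ gᵢe^(−Eᵢ/kT) = 5·e^(−0) + 1·e^(−3.657) + 5·e^(−4.159) = 5.000 + 0.02581 + 0.07812 = 5.104.

Z = 5.1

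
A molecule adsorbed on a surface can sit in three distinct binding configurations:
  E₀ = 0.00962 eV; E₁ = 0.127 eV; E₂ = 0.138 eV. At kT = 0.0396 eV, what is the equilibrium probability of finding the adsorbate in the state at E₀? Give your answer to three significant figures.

Eᵢ/kT = 0.24293, 3.2071, 3.4848.
Z = Σ e^(−Eᵢ/kT) = e^(−0.24293) + e^(−3.2071) + e^(−3.4848) = 0.78433 + 0.040474 + 0.030660 = 0.85546.
P₀ = e^(−E₀/kT) / Z = 0.78433/0.85546 = 0.917.

0.917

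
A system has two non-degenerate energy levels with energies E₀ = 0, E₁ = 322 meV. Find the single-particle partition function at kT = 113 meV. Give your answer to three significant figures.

Z = 1.06

Eᵢ/kT = 0, 2.8496.
Z = Σ e^(−Eᵢ/kT) = e^(−0) + e^(−2.8496) = 1.0000 + 0.057867 = 1.0579.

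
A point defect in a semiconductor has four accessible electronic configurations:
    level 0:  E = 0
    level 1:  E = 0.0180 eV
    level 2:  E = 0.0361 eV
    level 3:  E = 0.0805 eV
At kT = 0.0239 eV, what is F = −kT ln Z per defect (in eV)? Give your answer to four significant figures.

-0.01305 eV

Eᵢ/kT = 0, 0.753138, 1.51046, 3.36820.
Z = Σ e^(−Eᵢ/kT) = e^(−0) + e^(−0.753138) + e^(−1.51046) + e^(−3.36820) = 1.00000 + 0.470887 + 0.220808 + 0.0344516 = 1.72615.
F = −kT ln Z = −0.0239 × ln(1.72615) = −0.0239 × 0.545893 = -0.01305 eV.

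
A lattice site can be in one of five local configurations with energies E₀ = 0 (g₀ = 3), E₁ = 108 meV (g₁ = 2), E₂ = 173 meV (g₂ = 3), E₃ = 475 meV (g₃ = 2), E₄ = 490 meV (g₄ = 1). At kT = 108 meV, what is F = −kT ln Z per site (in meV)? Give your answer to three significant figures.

-159 meV

Eᵢ/kT = 0, 1.0000, 1.6019, 4.3981, 4.5370.
Z = Σ gᵢe^(−Eᵢ/kT) = 3·e^(−0) + 2·e^(−1.0000) + 3·e^(−1.6019) + 2·e^(−4.3981) + 1·e^(−4.5370) = 3.0000 + 0.73576 + 0.60454 + 0.024601 + 0.010705 = 4.3756.
F = −kT ln Z = −108 × ln(4.3756) = −108 × 1.4760 = -159 meV.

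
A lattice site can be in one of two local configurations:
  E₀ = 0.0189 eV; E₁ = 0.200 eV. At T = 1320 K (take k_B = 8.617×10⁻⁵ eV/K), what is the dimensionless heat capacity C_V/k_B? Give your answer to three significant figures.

k_BT = 8.617×10⁻⁵ × 1320 K = 0.11374 eV.
Eᵢ/kT = 0.16617, 1.7584.
Z = Σ e^(−Eᵢ/kT) = e^(−0.16617) + e^(−1.7584) = 0.84690 + 0.17232 = 1.0192.
⟨E⟩ = 0.049520 eV, ⟨E²⟩ = 0.0070598 eV².
C_V/k_B = (⟨E²⟩ − ⟨E⟩²)/(kT)² = (0.0070598 − 0.0024522)/0.012937 = 0.356.

0.356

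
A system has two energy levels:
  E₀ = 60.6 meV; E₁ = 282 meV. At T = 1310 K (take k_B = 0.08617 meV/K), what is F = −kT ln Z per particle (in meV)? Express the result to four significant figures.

k_BT = 0.08617 × 1310 K = 112.883 meV.
Eᵢ/kT = 0.536839, 2.49816.
Z = Σ e^(−Eᵢ/kT) = e^(−0.536839) + e^(−2.49816) = 0.584593 + 0.0822362 = 0.666829.
F = −kT ln Z = −112.883 × ln(0.666829) = −112.883 × -0.405222 = 45.74 meV.

45.74 meV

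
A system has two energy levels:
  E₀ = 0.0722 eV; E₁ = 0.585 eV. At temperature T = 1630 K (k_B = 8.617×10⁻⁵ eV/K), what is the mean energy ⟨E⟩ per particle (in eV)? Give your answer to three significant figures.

0.0852 eV

k_BT = 8.617×10⁻⁵ × 1630 K = 0.14046 eV.
Eᵢ/kT = 0.51403, 4.1649.
Z = Σ e^(−Eᵢ/kT) = e^(−0.51403) + e^(−4.1649) = 0.59808 + 0.015531 = 0.61361.
⟨E⟩ = Σ Eᵢ e^(−Eᵢ/kT) / Z = (0.0722·0.59808 + 0.585·0.015531) / 0.61361 = 0.0852 eV.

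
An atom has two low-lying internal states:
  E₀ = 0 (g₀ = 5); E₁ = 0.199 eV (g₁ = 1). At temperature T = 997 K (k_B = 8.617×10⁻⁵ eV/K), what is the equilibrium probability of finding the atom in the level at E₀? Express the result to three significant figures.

0.981

k_BT = 8.617×10⁻⁵ × 997 K = 0.085911 eV.
Eᵢ/kT = 0, 2.3164.
Z = Σ gᵢe^(−Eᵢ/kT) = 5·e^(−0) + 1·e^(−2.3164) = 5.0000 + 0.098628 = 5.0986.
P₀ = g₀ e^(−E₀/kT) / Z = 5.0000/5.0986 = 0.981.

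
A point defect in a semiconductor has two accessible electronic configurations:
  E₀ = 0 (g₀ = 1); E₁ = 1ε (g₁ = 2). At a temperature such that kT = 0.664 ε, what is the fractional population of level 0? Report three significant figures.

0.693

Eᵢ/kT = 0, 1.5060.
Z = Σ gᵢe^(−Eᵢ/kT) = 1·e^(−0) + 2·e^(−1.5060) = 1.0000 + 0.44359 = 1.4436.
P₀ = g₀ e^(−E₀/kT) / Z = 1.0000/1.4436 = 0.693.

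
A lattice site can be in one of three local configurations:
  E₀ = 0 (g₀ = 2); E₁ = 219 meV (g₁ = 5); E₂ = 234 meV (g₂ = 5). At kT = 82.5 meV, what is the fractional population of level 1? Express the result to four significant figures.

Eᵢ/kT = 0, 2.65455, 2.83636.
Z = Σ gᵢe^(−Eᵢ/kT) = 2·e^(−0) + 5·e^(−2.65455) + 5·e^(−2.83636) = 2.00000 + 0.351652 + 0.293194 = 2.64485.
P₁ = g₁ e^(−E₁/kT) / Z = 0.351652/2.64485 = 0.1330.

0.1330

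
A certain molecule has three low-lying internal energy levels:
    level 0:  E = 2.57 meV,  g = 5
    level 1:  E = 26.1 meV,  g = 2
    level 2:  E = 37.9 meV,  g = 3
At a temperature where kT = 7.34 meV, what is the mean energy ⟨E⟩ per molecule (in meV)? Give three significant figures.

Eᵢ/kT = 0.35014, 3.5559, 5.1635.
Z = Σ gᵢe^(−Eᵢ/kT) = 5·e^(−0.35014) + 2·e^(−3.5559) + 3·e^(−5.1635) = 3.5229 + 0.057111 + 0.017165 = 3.5972.
⟨E⟩ = Σ Eᵢ gᵢe^(−Eᵢ/kT) / Z = (2.57·3.5229 + 26.1·0.057111 + 37.9·0.017165) / 3.5972 = 3.11 meV.

3.11 meV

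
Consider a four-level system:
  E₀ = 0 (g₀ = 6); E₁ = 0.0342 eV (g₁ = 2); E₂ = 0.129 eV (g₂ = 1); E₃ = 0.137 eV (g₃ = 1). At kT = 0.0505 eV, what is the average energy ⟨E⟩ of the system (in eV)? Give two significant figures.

Eᵢ/kT = 0, 0.6772, 2.554, 2.713.
Z = Σ gᵢe^(−Eᵢ/kT) = 6·e^(−0) + 2·e^(−0.6772) + 1·e^(−2.554) + 1·e^(−2.713) = 6.000 + 1.016 + 0.07777 + 0.06634 = 7.160.
⟨E⟩ = Σ Eᵢ gᵢe^(−Eᵢ/kT) / Z = (0·6.000 + 0.0342·1.016 + 0.129·0.07777 + 0.137·0.06634) / 7.160 = 0.0075 eV.

0.0075 eV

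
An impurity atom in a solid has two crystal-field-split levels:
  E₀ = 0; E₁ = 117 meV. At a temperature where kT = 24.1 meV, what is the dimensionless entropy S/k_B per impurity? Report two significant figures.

0.045

Eᵢ/kT = 0, 4.855.
Z = Σ e^(−Eᵢ/kT) = e^(−0) + e^(−4.855) = 1.000 + 0.007789 = 1.008.
⟨E⟩ = Σ EᵢPᵢ = 0.9041 meV.
S/k_B = ln Z + ⟨E⟩/kT = ln(1.008) + 0.9041/24.1 = 0.007968 + 0.03751 = 0.045.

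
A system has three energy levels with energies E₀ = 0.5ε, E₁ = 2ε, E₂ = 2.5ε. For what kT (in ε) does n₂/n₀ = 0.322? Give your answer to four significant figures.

n₂/n₀ = exp[−(E₂−E₀)/kT] = 0.322.
⇒ (E₂−E₀)/kT = ln(1/0.322) = ln(3.10559) = 1.13320.
kT = 2.0ε / 1.13320 = 1.765 ε.

1.765 ε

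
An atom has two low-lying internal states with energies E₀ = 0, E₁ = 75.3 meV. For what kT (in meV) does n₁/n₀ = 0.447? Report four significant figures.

93.52 meV

n₁/n₀ = exp[−(E₁−E₀)/kT] = 0.447.
⇒ (E₁−E₀)/kT = ln(1/0.447) = ln(2.23714) = 0.805198.
kT = 75.3 meV / 0.805198 = 93.52 meV.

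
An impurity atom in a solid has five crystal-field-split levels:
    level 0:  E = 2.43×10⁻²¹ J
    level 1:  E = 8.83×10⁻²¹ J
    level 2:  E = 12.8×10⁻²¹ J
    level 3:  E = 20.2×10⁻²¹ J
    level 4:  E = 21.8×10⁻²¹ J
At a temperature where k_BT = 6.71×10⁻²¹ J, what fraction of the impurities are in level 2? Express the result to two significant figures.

0.12

Eᵢ/kT = 0.3621, 1.316, 1.908, 3.010, 3.249.
Z = Σ e^(−Eᵢ/kT) = e^(−0.3621) + e^(−1.316) + e^(−1.908) + e^(−3.010) + e^(−3.249) = 0.6962 + 0.2682 + 0.1484 + 0.04929 + 0.03881 = 1.201.
P₂ = e^(−E₂/kT) / Z = 0.1484/1.201 = 0.12.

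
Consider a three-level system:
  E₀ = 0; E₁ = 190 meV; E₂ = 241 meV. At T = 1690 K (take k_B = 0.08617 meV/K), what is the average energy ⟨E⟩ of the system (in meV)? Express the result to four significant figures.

66.74 meV

k_BT = 0.08617 × 1690 K = 145.627 meV.
Eᵢ/kT = 0, 1.30470, 1.65491.
Z = Σ e^(−Eᵢ/kT) = e^(−0) + e^(−1.30470) + e^(−1.65491) = 1.00000 + 0.271254 + 0.191109 = 1.46236.
⟨E⟩ = Σ Eᵢ e^(−Eᵢ/kT) / Z = (0·1.00000 + 190·0.271254 + 241·0.191109) / 1.46236 = 66.74 meV.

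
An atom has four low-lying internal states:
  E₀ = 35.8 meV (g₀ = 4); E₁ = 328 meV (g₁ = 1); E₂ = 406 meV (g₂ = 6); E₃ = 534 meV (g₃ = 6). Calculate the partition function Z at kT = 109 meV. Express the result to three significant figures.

Eᵢ/kT = 0.32844, 3.0092, 3.7248, 4.8991.
Z = Σ gᵢe^(−Eᵢ/kT) = 4·e^(−0.32844) + 1·e^(−3.0092) + 6·e^(−3.7248) + 6·e^(−4.8991) = 2.8802 + 0.049331 + 0.14471 + 0.044720 = 3.1190.

Z = 3.12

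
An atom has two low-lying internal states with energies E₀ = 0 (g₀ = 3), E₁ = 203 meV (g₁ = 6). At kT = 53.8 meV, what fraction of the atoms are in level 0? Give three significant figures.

0.956

Eᵢ/kT = 0, 3.7732.
Z = Σ gᵢe^(−Eᵢ/kT) = 3·e^(−0) + 6·e^(−3.7732) = 3.0000 + 0.13787 = 3.1379.
P₀ = g₀ e^(−E₀/kT) / Z = 3.0000/3.1379 = 0.956.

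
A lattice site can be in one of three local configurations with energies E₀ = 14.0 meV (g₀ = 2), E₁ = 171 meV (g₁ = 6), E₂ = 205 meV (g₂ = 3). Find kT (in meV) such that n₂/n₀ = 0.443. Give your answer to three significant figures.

157 meV

n₂/n₀ = (g₂/g₀) exp[−(E₂−E₀)/kT] = 0.443.
⇒ (E₂−E₀)/kT = ln((3/2)/0.443) = ln(3.3860) = 1.2196.
kT = 191.0 meV / 1.2196 = 157 meV.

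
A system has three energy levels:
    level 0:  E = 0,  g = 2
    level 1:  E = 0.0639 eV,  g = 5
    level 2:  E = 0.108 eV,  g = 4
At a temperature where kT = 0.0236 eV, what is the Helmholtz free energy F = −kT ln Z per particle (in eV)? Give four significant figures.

-0.02041 eV

Eᵢ/kT = 0, 2.70763, 4.57627.
Z = Σ gᵢe^(−Eᵢ/kT) = 2·e^(−0) + 5·e^(−2.70763) + 4·e^(−4.57627) = 2.00000 + 0.333473 + 0.0411729 = 2.37465.
F = −kT ln Z = −0.0236 × ln(2.37465) = −0.0236 × 0.864850 = -0.02041 eV.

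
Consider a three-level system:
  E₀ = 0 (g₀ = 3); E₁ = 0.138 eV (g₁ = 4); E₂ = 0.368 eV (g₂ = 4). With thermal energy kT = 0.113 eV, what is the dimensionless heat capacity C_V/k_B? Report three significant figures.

0.582

Eᵢ/kT = 0, 1.2212, 3.2566.
Z = Σ gᵢe^(−Eᵢ/kT) = 3·e^(−0) + 4·e^(−1.2212) + 4·e^(−3.2566) = 3.0000 + 1.1795 + 0.15408 = 4.3336.
⟨E⟩ = 0.050644 eV, ⟨E²⟩ = 0.0099983 eV².
C_V/k_B = (⟨E²⟩ − ⟨E⟩²)/(kT)² = (0.0099983 − 0.0025648)/0.012769 = 0.582.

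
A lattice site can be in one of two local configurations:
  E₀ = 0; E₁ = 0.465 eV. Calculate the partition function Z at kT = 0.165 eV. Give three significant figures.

Z = 1.06

Eᵢ/kT = 0, 2.8182.
Z = Σ e^(−Eᵢ/kT) = e^(−0) + e^(−2.8182) = 1.0000 + 0.059713 = 1.0597.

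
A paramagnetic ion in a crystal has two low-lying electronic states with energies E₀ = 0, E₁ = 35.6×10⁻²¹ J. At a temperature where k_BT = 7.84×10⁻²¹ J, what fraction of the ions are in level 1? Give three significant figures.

Eᵢ/kT = 0, 4.5408.
Z = Σ e^(−Eᵢ/kT) = e^(−0) + e^(−4.5408) = 1.0000 + 0.010665 = 1.0107.
P₁ = e^(−E₁/kT) / Z = 0.010665/1.0107 = 0.0106.

0.0106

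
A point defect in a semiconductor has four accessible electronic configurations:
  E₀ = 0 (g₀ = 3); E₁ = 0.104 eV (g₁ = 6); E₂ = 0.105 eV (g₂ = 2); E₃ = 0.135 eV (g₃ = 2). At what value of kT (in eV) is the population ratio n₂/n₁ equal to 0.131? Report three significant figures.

n₂/n₁ = (g₂/g₁) exp[−(E₂−E₁)/kT] = 0.131.
⇒ (E₂−E₁)/kT = ln((2/6)/0.131) = ln(2.5445) = 0.93393.
kT = 0.001 eV / 0.93393 = 0.00107 eV.

0.00107 eV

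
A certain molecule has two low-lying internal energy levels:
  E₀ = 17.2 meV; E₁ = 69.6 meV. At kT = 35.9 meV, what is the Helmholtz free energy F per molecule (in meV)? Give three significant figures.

9.70 meV

Eᵢ/kT = 0.47911, 1.9387.
Z = Σ e^(−Eᵢ/kT) = e^(−0.47911) + e^(−1.9387) = 0.61933 + 0.14389 = 0.76322.
F = −kT ln Z = −35.9 × ln(0.76322) = −35.9 × -0.27021 = 9.70 meV.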